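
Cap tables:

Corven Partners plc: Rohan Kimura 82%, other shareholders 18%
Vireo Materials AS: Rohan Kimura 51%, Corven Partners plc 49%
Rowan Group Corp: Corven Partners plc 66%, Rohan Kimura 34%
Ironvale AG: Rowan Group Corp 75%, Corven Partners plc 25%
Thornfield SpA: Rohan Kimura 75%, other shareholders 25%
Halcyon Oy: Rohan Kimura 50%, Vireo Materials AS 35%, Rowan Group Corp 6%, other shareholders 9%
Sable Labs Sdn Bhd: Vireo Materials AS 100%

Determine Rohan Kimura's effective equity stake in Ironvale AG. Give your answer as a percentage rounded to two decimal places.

86.59%

Rohan reaches Ironvale along 3 paths.
Via Corven → Rowan: 82% × 66% × 75% = 40.59%.
Via Rowan: 34% × 75% = 25.5%.
Via Corven: 82% × 25% = 20.5%.
Total: 40.59% + 25.5% + 20.5% = 86.59%.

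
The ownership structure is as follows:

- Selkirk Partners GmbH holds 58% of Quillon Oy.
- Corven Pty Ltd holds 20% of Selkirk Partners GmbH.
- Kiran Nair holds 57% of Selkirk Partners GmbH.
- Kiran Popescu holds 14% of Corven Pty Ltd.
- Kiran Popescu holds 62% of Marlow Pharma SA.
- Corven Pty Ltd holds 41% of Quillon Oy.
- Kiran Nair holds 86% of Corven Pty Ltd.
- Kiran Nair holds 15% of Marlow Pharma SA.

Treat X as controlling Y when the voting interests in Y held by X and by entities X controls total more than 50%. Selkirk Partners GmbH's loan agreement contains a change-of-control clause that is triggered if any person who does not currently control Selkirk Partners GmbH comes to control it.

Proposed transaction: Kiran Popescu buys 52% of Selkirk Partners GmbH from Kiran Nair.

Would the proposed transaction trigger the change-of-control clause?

Yes

The purchase adds only to Kiran Popescu's holdings (Kiran Nair's stake shrinks), so Kiran Popescu is the only person who could newly come to control Selkirk.
Kiran Popescu holds 62% of Marlow, so Kiran Popescu controls Marlow.
Neither Kiran Popescu nor any entity Kiran Popescu controls holds any voting interest in Selkirk.
So before the transaction, Kiran Popescu does not control Selkirk.
After the purchase, Kiran Popescu holds 52% of Selkirk directly, and Kiran Nair's stake falls to 5%.
Kiran Popescu holds 52% of Selkirk, so Kiran Popescu controls Selkirk.
Kiran Popescu did not control Selkirk before and does after, so the clause is triggered.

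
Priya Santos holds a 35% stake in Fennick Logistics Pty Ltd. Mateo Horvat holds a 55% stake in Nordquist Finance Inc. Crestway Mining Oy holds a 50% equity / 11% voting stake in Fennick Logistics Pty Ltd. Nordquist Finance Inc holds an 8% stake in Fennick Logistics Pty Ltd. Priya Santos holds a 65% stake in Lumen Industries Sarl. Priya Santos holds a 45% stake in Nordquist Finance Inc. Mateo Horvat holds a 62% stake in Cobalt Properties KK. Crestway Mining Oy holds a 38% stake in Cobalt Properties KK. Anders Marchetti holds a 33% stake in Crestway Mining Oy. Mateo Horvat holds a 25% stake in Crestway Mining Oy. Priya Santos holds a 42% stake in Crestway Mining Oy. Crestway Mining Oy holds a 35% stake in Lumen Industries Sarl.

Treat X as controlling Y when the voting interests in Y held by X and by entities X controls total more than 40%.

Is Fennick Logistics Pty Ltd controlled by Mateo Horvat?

Mateo holds 55% of Nordquist, so Mateo controls Nordquist.
Mateo holds 62% of Cobalt, so Mateo controls Cobalt.
In Fennick, Mateo's side holds only 8%, not > 40%.
So Mateo does not control Fennick.

No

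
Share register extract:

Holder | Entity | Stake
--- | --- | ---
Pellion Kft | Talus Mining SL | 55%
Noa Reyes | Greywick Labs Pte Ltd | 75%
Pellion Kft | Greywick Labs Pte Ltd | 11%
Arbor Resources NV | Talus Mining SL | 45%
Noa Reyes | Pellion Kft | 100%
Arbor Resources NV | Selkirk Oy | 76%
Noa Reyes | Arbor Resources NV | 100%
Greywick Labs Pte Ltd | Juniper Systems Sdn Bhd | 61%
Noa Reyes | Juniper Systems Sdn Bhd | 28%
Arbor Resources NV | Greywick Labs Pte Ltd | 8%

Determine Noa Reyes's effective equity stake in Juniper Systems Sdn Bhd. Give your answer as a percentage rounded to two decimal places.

85.34%

Noa reaches Juniper along 4 paths.
Via Pellion → Greywick: 100% × 11% × 61% = 6.71%.
Via Greywick: 75% × 61% = 45.75%.
Via Arbor → Greywick: 100% × 8% × 61% = 4.88%.
Direct stake: 28% = 28%.
Total: 6.71% + 45.75% + 4.88% + 28% = 85.34%.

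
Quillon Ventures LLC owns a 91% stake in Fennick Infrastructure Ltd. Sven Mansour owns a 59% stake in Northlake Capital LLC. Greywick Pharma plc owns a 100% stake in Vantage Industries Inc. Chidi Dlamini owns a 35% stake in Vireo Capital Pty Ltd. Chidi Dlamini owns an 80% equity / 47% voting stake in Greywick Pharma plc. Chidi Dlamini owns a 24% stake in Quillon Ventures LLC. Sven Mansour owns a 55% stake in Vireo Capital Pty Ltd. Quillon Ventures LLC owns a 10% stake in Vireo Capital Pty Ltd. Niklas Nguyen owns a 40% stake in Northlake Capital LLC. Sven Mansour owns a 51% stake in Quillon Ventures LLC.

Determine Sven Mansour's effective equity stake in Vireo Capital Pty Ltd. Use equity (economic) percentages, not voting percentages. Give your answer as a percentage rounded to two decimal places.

Sven reaches Vireo along 2 paths.
Direct stake: 55% = 55%.
Via Quillon: 51% × 10% = 5.1%.
Total: 55% + 5.1% = 60.1%.
Rounded: 60.10%.

60.10%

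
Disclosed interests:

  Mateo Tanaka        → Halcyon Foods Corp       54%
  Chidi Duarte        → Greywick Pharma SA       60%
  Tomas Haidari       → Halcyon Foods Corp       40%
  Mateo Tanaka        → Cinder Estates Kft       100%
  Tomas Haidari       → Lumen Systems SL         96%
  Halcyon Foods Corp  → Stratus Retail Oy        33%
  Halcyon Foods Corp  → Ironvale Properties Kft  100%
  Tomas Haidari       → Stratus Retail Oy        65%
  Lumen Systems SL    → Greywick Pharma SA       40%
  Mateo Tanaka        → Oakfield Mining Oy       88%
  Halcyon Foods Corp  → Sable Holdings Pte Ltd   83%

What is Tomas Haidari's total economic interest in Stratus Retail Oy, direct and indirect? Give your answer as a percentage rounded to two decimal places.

78.20%

Tomas reaches Stratus along 2 paths.
Direct stake: 65% = 65%.
Via Halcyon: 40% × 33% = 13.2%.
Total: 65% + 13.2% = 78.2%.
Rounded: 78.20%.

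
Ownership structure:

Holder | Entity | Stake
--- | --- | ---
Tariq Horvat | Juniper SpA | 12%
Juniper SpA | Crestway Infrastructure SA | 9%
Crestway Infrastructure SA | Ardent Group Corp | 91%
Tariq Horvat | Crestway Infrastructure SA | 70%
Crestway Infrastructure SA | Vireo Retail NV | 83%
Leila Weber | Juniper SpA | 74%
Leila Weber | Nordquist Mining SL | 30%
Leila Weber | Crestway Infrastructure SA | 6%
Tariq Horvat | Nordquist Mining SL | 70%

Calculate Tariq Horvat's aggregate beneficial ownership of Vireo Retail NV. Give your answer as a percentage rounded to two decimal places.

Tariq reaches Vireo along 2 paths.
Via Juniper → Crestway: 12% × 9% × 83% = 0.8964%.
Via Crestway: 70% × 83% = 58.1%.
Total: 0.8964% + 58.1% = 58.9964%.
Rounded: 59.00%.

59.00%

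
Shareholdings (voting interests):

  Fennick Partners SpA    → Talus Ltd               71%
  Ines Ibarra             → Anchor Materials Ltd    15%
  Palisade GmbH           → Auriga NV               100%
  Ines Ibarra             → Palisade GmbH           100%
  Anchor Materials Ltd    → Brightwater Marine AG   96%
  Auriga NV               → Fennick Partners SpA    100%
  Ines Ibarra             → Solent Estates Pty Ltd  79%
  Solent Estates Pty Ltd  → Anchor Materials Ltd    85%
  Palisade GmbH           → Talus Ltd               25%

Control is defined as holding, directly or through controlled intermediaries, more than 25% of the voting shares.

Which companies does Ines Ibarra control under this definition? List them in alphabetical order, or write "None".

Anchor Materials Ltd, Auriga NV, Brightwater Marine AG, Fennick Partners SpA, Palisade GmbH, Solent Estates Pty Ltd, Talus Ltd

Ines holds 79% of Solent, so Ines controls Solent.
Ines holds 100% of Palisade, so Ines controls Palisade.
Palisade holds 100% of Auriga, so Ines controls Auriga.
Solent and Ines together hold 85% + 15% = 100% of Anchor, so Ines controls Anchor.
Anchor holds 96% of Brightwater, so Ines controls Brightwater.
Auriga holds 100% of Fennick, so Ines controls Fennick.
Fennick and Palisade together hold 71% + 25% = 96% of Talus, so Ines controls Talus.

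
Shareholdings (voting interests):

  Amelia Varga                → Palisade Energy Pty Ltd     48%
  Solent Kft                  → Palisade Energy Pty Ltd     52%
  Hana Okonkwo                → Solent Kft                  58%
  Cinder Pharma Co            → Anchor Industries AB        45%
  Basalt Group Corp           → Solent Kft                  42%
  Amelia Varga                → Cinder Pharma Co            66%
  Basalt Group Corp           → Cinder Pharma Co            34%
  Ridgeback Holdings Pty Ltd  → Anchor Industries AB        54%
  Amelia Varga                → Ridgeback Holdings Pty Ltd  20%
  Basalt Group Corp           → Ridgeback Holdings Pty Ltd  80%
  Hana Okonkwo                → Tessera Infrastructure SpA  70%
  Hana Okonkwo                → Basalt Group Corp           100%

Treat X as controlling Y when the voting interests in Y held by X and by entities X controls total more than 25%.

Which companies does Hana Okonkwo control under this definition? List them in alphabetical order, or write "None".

Hana holds 100% of Basalt, so Hana controls Basalt.
Hana and Basalt together hold 58% + 42% = 100% of Solent, so Hana controls Solent.
Basalt holds 80% of Ridgeback, so Hana controls Ridgeback.
Solent holds 52% of Palisade, so Hana controls Palisade.
Hana holds 70% of Tessera, so Hana controls Tessera.
Basalt holds 34% of Cinder, so Hana controls Cinder.
Ridgeback and Cinder together hold 54% + 45% = 99% of Anchor, so Hana controls Anchor.

Anchor Industries AB, Basalt Group Corp, Cinder Pharma Co, Palisade Energy Pty Ltd, Ridgeback Holdings Pty Ltd, Solent Kft, Tessera Infrastructure SpA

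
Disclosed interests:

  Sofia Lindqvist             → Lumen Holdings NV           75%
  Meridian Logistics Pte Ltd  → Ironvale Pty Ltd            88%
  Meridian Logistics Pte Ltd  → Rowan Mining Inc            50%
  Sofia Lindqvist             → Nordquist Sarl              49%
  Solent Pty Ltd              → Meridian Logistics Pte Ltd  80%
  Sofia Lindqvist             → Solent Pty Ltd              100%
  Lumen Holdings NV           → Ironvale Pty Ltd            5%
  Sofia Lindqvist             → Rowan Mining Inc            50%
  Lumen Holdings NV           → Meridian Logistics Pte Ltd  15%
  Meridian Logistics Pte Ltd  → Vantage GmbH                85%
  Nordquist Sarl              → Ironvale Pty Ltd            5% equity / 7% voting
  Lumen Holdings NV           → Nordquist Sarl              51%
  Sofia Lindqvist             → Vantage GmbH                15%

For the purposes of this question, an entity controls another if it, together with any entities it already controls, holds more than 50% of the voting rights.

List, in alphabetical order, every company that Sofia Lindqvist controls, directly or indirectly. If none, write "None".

Sofia holds 75% of Lumen, so Sofia controls Lumen.
Sofia holds 100% of Solent, so Sofia controls Solent.
Solent and Lumen together hold 80% + 15% = 95% of Meridian, so Sofia controls Meridian.
Lumen and Sofia together hold 51% + 49% = 100% of Nordquist, so Sofia controls Nordquist.
Meridian and Sofia together hold 50% + 50% = 100% of Rowan, so Sofia controls Rowan.
Meridian and Sofia together hold 85% + 15% = 100% of Vantage, so Sofia controls Vantage.
Lumen and Nordquist and Meridian together hold 5% + 7% + 88% = 100% of Ironvale, so Sofia controls Ironvale.

Ironvale Pty Ltd, Lumen Holdings NV, Meridian Logistics Pte Ltd, Nordquist Sarl, Rowan Mining Inc, Solent Pty Ltd, Vantage GmbH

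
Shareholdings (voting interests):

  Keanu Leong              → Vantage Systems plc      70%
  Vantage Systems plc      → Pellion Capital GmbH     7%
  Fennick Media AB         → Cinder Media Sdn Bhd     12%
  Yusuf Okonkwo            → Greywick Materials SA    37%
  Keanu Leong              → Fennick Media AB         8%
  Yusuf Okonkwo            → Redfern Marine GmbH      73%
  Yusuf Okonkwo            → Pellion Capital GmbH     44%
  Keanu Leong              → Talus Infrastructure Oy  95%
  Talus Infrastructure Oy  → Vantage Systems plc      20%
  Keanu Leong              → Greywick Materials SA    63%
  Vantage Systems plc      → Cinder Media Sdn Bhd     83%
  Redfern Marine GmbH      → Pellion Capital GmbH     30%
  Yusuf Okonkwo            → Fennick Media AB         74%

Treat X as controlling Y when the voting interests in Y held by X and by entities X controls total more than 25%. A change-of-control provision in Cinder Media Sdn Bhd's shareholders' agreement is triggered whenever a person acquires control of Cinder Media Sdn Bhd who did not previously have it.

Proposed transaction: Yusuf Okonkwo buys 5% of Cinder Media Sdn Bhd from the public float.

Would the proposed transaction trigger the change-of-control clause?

No

The purchase changes only Yusuf's holdings, so Yusuf is the only person who could newly come to control Cinder.
Yusuf holds 37% of Greywick, so Yusuf controls Greywick.
Yusuf holds 73% of Redfern, so Yusuf controls Redfern.
Yusuf holds 74% of Fennick, so Yusuf controls Fennick.
Redfern and Yusuf together hold 30% + 44% = 74% of Pellion, so Yusuf controls Pellion.
In Cinder, Yusuf's side holds only 12%, not > 25%.
So before the transaction, Yusuf does not control Cinder.
After the purchase, Yusuf holds 5% of Cinder directly.
After the transaction, Yusuf's side holds 12% + 5% = 17% of Cinder, not > 25%, so Yusuf still does not control Cinder.
No new person acquires control, so the clause is not triggered.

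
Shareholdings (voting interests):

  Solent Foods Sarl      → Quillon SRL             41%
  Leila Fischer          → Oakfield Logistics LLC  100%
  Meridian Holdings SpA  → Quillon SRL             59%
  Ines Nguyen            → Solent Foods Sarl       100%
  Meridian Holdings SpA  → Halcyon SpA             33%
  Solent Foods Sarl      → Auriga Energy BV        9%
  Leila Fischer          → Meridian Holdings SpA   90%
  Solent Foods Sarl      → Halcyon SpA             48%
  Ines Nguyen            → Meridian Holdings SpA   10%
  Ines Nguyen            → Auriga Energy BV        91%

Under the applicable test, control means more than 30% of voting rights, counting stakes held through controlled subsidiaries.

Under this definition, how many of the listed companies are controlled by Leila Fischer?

Leila holds 90% of Meridian, so Leila controls Meridian.
Meridian holds 59% of Quillon, so Leila controls Quillon.
Meridian holds 33% of Halcyon, so Leila controls Halcyon.
Leila holds 100% of Oakfield, so Leila controls Oakfield.
No other company's threshold is met.
Leila controls 4 companies.

4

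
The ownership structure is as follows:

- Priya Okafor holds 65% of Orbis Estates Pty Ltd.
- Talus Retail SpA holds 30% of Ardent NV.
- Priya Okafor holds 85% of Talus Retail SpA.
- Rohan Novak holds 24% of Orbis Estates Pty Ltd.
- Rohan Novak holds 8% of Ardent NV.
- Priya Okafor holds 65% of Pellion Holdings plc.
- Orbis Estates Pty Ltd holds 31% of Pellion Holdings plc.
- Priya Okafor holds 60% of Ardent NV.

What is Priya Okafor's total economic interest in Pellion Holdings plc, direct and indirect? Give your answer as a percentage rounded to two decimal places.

Priya reaches Pellion along 2 paths.
Direct stake: 65% = 65%.
Via Orbis: 65% × 31% = 20.15%.
Total: 65% + 20.15% = 85.15%.

85.15%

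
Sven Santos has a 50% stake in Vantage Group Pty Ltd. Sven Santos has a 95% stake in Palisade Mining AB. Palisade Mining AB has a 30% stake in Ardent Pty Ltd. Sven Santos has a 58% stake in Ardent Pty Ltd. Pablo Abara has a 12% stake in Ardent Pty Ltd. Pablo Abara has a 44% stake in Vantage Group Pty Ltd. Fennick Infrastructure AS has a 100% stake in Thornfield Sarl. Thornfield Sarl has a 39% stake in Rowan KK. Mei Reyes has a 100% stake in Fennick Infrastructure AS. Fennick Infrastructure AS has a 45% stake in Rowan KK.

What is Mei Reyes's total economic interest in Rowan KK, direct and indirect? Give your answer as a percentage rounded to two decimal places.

Mei reaches Rowan along 2 paths.
Via Fennick → Thornfield: 100% × 100% × 39% = 39%.
Via Fennick: 100% × 45% = 45%.
Total: 39% + 45% = 84%.
Rounded: 84.00%.

84.00%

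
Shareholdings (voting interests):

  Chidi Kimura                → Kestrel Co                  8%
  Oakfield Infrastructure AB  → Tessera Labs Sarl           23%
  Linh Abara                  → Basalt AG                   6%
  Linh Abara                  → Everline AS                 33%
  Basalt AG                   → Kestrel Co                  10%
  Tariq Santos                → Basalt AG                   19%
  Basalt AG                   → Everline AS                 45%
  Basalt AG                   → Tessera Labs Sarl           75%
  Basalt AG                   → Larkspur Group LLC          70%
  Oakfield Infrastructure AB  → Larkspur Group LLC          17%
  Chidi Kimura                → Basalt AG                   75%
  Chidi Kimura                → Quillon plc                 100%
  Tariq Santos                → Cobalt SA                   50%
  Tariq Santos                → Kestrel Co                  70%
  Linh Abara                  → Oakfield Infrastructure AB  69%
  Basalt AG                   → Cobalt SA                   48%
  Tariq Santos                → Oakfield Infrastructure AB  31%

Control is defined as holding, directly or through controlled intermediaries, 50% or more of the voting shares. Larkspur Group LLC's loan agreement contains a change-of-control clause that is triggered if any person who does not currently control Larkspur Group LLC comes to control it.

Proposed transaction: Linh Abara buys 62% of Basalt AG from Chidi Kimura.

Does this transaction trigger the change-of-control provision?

Yes

The purchase adds only to Linh's holdings (Chidi's stake shrinks), so Linh is the only person who could newly come to control Larkspur.
Linh holds 69% of Oakfield, so Linh controls Oakfield.
In Larkspur, Linh's side holds only 17%, not ≥ 50%.
So before the transaction, Linh does not control Larkspur.
After the purchase, Linh's direct stake in Basalt rises to 6% + 62% = 68%, and Chidi's stake falls to 13%.
Linh holds 68% of Basalt, so Linh controls Basalt.
Oakfield and Basalt together hold 17% + 70% = 87% of Larkspur, so Linh controls Larkspur.
Linh did not control Larkspur before and does after, so the clause is triggered.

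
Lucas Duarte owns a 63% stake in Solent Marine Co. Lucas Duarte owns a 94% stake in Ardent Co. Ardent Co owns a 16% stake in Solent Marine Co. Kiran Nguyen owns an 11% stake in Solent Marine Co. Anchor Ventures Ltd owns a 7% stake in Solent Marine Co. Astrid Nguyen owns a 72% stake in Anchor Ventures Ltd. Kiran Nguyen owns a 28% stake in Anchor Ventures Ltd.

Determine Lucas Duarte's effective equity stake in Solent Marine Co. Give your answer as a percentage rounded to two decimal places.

Lucas reaches Solent along 2 paths.
Direct stake: 63% = 63%.
Via Ardent: 94% × 16% = 15.04%.
Total: 63% + 15.04% = 78.04%.

78.04%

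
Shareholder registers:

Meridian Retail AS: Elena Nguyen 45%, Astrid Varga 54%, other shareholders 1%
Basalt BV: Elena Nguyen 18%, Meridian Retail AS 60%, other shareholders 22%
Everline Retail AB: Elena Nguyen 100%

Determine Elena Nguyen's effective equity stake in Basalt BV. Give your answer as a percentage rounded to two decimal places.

Elena reaches Basalt along 2 paths.
Direct stake: 18% = 18%.
Via Meridian: 45% × 60% = 27%.
Total: 18% + 27% = 45%.
Rounded: 45.00%.

45.00%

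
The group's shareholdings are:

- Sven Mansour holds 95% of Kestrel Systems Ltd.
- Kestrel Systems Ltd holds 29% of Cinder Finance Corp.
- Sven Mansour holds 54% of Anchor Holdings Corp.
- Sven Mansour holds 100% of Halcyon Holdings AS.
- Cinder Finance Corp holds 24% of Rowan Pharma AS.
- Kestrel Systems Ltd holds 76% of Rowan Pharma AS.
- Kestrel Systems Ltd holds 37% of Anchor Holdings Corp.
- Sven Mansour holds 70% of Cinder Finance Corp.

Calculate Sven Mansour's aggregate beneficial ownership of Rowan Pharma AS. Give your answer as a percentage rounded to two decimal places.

Sven reaches Rowan along 3 paths.
Via Kestrel → Cinder: 95% × 29% × 24% = 6.612%.
Via Cinder: 70% × 24% = 16.8%.
Via Kestrel: 95% × 76% = 72.2%.
Total: 6.612% + 16.8% + 72.2% = 95.612%.
Rounded: 95.61%.

95.61%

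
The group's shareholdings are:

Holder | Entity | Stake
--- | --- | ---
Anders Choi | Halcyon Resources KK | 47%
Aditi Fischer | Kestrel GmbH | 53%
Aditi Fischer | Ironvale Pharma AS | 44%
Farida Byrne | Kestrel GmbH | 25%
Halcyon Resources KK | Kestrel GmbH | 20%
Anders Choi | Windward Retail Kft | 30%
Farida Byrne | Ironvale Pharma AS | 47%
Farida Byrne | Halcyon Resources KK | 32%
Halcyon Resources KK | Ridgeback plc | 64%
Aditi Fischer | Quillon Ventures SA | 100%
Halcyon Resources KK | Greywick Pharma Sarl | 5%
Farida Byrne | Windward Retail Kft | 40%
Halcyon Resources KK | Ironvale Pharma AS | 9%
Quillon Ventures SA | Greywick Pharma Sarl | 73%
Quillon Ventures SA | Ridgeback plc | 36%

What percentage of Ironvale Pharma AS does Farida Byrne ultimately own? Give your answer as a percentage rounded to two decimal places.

49.88%

Farida reaches Ironvale along 2 paths.
Direct stake: 47% = 47%.
Via Halcyon: 32% × 9% = 2.88%.
Total: 47% + 2.88% = 49.88%.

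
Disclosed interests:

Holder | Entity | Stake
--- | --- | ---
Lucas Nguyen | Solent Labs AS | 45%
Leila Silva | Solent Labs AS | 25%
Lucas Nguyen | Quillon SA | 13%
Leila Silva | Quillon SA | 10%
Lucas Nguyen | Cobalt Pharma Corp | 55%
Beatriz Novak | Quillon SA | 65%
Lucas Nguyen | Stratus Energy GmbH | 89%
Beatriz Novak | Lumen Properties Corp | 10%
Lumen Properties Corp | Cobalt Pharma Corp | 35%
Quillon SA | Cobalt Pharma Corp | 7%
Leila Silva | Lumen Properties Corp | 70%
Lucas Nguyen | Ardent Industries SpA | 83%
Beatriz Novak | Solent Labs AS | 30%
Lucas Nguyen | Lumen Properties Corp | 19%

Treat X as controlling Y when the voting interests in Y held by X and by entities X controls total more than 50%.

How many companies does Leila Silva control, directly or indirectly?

1

Leila holds 70% of Lumen, so Leila controls Lumen.
No other company's threshold is met.
Leila controls 1 company.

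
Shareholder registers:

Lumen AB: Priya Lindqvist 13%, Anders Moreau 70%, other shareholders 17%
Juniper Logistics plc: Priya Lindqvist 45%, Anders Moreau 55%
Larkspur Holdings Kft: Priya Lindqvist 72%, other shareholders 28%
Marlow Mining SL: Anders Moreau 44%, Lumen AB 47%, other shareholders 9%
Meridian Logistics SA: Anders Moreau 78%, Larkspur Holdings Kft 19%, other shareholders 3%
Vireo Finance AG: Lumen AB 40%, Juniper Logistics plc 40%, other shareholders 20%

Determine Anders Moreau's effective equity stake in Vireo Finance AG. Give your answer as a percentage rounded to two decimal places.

50.00%

Anders reaches Vireo along 2 paths.
Via Lumen: 70% × 40% = 28%.
Via Juniper: 55% × 40% = 22%.
Total: 28% + 22% = 50%.
Rounded: 50.00%.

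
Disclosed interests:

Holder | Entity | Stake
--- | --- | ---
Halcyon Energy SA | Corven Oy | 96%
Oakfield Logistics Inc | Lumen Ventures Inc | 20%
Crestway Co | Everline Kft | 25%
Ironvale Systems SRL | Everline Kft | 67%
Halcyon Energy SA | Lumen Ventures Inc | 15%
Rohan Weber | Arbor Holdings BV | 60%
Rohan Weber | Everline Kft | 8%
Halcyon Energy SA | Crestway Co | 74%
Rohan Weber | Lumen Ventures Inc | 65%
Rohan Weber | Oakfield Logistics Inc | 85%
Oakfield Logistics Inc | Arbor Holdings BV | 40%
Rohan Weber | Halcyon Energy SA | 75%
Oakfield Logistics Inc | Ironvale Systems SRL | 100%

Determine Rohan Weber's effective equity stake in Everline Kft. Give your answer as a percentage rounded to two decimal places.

Rohan reaches Everline along 3 paths.
Via Oakfield → Ironvale: 85% × 100% × 67% = 56.95%.
Direct stake: 8% = 8%.
Via Halcyon → Crestway: 75% × 74% × 25% = 13.875%.
Total: 56.95% + 8% + 13.875% = 78.825%.
Rounded: 78.83%.

78.83%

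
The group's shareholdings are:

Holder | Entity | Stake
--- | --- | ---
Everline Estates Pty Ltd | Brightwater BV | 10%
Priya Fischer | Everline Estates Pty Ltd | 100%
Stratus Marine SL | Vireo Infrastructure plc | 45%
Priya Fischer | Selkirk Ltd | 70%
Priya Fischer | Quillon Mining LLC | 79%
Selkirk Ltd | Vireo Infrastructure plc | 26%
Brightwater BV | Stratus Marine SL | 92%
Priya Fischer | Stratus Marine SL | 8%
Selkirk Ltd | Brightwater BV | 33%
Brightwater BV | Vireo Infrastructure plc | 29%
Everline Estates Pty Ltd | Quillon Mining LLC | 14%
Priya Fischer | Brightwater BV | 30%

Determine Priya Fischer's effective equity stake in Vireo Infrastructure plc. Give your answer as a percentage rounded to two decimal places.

66.22%

Priya reaches Vireo along 8 paths.
Via Stratus: 8% × 45% = 3.6%.
Via Selkirk → Brightwater → Stratus: 70% × 33% × 92% × 45% = 9.5634%.
Via Everline → Brightwater → Stratus: 100% × 10% × 92% × 45% = 4.14%.
Via Brightwater → Stratus: 30% × 92% × 45% = 12.42%.
Via Selkirk → Brightwater: 70% × 33% × 29% = 6.699%.
Via Everline → Brightwater: 100% × 10% × 29% = 2.9%.
Via Brightwater: 30% × 29% = 8.7%.
Via Selkirk: 70% × 26% = 18.2%.
Total: 3.6% + 9.5634% + 4.14% + 12.42% + 6.699% + 2.9% + 8.7% + 18.2% = 66.2224%.
Rounded: 66.22%.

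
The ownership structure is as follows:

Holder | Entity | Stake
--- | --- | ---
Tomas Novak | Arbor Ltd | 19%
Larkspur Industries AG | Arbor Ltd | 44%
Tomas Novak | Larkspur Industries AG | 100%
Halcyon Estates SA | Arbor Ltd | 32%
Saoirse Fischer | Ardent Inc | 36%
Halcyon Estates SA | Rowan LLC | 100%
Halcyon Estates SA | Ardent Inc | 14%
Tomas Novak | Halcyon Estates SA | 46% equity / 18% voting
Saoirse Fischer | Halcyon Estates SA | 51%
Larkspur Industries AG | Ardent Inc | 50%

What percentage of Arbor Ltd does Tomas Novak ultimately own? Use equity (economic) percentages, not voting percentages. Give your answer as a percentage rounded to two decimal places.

77.72%

Tomas reaches Arbor along 3 paths.
Via Larkspur: 100% × 44% = 44%.
Via Halcyon: 46% × 32% = 14.72%.
Direct stake: 19% = 19%.
Total: 44% + 14.72% + 19% = 77.72%.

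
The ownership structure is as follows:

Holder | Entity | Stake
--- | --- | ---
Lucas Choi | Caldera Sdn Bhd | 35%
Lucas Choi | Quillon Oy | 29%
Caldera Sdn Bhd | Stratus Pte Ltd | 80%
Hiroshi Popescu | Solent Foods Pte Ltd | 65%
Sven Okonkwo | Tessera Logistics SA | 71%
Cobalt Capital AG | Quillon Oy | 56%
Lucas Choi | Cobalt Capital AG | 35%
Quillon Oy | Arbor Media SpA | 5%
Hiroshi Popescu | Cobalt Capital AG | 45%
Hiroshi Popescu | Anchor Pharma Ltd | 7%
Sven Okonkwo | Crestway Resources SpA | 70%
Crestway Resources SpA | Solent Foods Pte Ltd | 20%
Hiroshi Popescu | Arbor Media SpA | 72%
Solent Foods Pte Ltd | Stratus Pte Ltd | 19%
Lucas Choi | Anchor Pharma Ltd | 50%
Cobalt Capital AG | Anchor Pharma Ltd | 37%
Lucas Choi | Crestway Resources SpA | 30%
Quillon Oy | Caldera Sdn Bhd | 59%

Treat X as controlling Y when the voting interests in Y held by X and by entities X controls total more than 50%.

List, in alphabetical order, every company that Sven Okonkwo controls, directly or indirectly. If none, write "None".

Crestway Resources SpA, Tessera Logistics SA

Sven holds 70% of Crestway, so Sven controls Crestway.
Sven holds 71% of Tessera, so Sven controls Tessera.
No other company's threshold is met.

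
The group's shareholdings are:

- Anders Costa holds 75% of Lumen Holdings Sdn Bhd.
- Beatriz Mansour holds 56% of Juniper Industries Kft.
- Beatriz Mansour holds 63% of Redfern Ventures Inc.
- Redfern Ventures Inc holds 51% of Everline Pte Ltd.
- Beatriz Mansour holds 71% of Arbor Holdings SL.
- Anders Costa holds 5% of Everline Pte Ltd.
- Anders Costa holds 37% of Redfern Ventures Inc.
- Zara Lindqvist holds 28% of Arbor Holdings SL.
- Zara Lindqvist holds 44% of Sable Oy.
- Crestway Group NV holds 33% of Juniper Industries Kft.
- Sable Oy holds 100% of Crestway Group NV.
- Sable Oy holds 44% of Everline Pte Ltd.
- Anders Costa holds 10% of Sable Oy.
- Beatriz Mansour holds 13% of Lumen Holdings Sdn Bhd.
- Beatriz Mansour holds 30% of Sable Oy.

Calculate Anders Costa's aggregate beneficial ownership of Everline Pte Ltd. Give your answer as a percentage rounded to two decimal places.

28.27%

Anders reaches Everline along 3 paths.
Direct stake: 5% = 5%.
Via Sable: 10% × 44% = 4.4%.
Via Redfern: 37% × 51% = 18.87%.
Total: 5% + 4.4% + 18.87% = 28.27%.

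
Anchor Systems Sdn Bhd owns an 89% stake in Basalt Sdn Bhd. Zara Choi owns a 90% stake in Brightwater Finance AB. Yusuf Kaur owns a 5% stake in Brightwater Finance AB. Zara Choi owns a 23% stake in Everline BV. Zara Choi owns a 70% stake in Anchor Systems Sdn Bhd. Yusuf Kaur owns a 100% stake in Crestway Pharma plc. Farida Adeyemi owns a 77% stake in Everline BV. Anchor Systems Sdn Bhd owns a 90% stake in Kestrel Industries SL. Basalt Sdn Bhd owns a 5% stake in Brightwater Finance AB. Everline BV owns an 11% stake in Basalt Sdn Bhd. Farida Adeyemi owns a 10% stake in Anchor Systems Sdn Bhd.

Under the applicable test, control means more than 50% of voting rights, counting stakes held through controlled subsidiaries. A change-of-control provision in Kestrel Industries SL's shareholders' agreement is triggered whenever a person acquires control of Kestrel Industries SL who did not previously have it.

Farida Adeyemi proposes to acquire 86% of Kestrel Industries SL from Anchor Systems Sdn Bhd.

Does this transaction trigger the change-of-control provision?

Yes

The purchase adds only to Farida's holdings (Anchor's stake shrinks), so Farida is the only person who could newly come to control Kestrel.
Farida holds 77% of Everline, so Farida controls Everline.
Neither Farida nor any entity Farida controls holds any voting interest in Kestrel.
So before the transaction, Farida does not control Kestrel.
After the purchase, Farida holds 86% of Kestrel directly, and Anchor's stake falls to 4%.
Farida holds 86% of Kestrel, so Farida controls Kestrel.
Farida did not control Kestrel before and does after, so the clause is triggered.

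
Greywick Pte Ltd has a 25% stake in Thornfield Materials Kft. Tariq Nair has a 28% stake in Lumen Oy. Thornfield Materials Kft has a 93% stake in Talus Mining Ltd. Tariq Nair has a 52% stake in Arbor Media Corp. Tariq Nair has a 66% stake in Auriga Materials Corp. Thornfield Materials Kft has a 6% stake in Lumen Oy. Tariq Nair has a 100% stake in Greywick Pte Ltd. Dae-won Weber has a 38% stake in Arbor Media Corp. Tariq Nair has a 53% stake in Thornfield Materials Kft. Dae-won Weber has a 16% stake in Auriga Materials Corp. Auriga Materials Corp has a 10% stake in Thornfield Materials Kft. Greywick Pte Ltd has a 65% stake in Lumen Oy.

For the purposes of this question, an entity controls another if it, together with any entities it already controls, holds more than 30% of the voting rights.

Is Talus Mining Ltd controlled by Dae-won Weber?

Dae-won holds 38% of Arbor, so Dae-won controls Arbor.
Neither Dae-won nor any entity Dae-won controls holds any voting interest in Talus.
So Dae-won does not control Talus.

No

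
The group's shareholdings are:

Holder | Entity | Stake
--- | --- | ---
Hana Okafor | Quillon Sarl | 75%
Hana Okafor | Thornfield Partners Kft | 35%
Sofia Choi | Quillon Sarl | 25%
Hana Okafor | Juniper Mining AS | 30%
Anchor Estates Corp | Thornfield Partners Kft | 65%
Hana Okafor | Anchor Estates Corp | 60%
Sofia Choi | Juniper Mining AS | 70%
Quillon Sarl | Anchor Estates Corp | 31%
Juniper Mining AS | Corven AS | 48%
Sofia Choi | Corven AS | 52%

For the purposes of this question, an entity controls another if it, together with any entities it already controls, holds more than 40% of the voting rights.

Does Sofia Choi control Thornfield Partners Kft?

No

Sofia holds 70% of Juniper, so Sofia controls Juniper.
Juniper and Sofia together hold 48% + 52% = 100% of Corven, so Sofia controls Corven.
Neither Sofia nor any entity Sofia controls holds any voting interest in Thornfield.
So Sofia does not control Thornfield.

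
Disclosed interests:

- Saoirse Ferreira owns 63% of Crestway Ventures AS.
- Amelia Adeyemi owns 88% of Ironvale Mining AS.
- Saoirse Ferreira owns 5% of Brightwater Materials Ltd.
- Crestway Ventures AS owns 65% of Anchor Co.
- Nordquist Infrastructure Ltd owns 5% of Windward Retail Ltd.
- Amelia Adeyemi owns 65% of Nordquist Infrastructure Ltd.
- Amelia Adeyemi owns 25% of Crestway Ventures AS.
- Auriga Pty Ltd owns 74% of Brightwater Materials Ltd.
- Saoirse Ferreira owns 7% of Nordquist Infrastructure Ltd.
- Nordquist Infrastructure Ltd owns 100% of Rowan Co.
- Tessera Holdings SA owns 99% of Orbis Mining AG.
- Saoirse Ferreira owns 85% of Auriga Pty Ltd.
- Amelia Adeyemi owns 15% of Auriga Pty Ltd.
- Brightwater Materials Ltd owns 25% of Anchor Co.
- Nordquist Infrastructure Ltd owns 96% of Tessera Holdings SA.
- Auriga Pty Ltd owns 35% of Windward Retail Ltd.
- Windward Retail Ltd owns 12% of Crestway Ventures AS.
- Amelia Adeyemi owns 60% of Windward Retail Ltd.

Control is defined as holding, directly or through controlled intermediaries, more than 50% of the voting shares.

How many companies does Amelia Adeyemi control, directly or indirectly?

Amelia holds 65% of Nordquist, so Amelia controls Nordquist.
Amelia and Nordquist together hold 60% + 5% = 65% of Windward, so Amelia controls Windward.
Nordquist holds 96% of Tessera, so Amelia controls Tessera.
Amelia holds 88% of Ironvale, so Amelia controls Ironvale.
Nordquist holds 100% of Rowan, so Amelia controls Rowan.
Tessera holds 99% of Orbis, so Amelia controls Orbis.
No other company's threshold is met.
Amelia controls 6 companies.

6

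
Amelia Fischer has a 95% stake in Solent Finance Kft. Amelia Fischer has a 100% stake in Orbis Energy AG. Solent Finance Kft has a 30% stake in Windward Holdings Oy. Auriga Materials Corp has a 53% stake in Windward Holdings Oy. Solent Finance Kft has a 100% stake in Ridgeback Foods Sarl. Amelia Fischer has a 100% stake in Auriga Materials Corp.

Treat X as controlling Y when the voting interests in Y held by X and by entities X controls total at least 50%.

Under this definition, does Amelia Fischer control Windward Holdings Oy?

Amelia holds 95% of Solent, so Amelia controls Solent.
Amelia holds 100% of Auriga, so Amelia controls Auriga.
Auriga and Solent together hold 53% + 30% = 83% of Windward, so Amelia controls Windward.

Yes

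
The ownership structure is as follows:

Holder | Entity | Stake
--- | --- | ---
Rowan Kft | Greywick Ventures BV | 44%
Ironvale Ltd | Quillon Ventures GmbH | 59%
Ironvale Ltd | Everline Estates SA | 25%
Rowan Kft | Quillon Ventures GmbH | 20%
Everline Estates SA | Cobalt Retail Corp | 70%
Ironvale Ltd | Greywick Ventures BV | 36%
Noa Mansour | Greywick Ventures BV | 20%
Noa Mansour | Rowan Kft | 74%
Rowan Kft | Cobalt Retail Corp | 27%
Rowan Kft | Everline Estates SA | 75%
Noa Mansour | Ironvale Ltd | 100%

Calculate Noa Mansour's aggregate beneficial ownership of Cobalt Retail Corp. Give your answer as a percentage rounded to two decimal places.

76.33%

Noa reaches Cobalt along 3 paths.
Via Rowan → Everline: 74% × 75% × 70% = 38.85%.
Via Ironvale → Everline: 100% × 25% × 70% = 17.5%.
Via Rowan: 74% × 27% = 19.98%.
Total: 38.85% + 17.5% + 19.98% = 76.33%.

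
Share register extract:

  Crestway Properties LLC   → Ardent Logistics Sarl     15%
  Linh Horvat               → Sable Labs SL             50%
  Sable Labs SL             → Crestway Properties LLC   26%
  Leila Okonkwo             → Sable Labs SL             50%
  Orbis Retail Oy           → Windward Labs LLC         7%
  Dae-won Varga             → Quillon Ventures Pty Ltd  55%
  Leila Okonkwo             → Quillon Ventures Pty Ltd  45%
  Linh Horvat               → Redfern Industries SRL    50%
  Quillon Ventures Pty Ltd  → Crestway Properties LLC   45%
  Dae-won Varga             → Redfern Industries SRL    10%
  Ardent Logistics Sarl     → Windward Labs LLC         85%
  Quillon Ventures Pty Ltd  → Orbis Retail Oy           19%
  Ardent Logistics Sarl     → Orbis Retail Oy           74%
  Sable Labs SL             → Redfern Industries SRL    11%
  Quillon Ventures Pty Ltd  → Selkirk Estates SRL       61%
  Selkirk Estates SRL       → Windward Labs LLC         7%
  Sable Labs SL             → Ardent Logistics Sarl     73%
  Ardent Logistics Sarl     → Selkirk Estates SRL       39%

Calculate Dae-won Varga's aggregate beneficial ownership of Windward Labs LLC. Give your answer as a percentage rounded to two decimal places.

Dae-won reaches Windward along 5 paths.
Via Quillon → Selkirk: 55% × 61% × 7% = 2.3485%.
Via Quillon → Crestway → Ardent → Selkirk: 55% × 45% × 15% × 39% × 7% = 0.10135125%.
Via Quillon → Crestway → Ardent → Orbis: 55% × 45% × 15% × 74% × 7% = 0.1923075%.
Via Quillon → Orbis: 55% × 19% × 7% = 0.7315%.
Via Quillon → Crestway → Ardent: 55% × 45% × 15% × 85% = 3.155625%.
Total: 2.3485% + 0.10135125% + 0.1923075% + 0.7315% + 3.155625% = 6.52928375%.
Rounded: 6.53%.

6.53%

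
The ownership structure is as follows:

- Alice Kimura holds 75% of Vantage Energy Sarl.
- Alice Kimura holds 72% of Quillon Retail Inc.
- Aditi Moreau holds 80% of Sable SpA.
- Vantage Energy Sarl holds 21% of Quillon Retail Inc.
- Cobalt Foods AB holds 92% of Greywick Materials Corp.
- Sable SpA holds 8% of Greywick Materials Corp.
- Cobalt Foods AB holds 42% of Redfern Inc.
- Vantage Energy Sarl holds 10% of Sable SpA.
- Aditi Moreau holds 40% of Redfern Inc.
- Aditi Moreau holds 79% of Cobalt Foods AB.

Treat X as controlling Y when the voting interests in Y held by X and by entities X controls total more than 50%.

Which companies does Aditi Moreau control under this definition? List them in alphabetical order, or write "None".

Cobalt Foods AB, Greywick Materials Corp, Redfern Inc, Sable SpA

Aditi holds 80% of Sable, so Aditi controls Sable.
Aditi holds 79% of Cobalt, so Aditi controls Cobalt.
Sable and Cobalt together hold 8% + 92% = 100% of Greywick, so Aditi controls Greywick.
Cobalt and Aditi together hold 42% + 40% = 82% of Redfern, so Aditi controls Redfern.
No other company's threshold is met.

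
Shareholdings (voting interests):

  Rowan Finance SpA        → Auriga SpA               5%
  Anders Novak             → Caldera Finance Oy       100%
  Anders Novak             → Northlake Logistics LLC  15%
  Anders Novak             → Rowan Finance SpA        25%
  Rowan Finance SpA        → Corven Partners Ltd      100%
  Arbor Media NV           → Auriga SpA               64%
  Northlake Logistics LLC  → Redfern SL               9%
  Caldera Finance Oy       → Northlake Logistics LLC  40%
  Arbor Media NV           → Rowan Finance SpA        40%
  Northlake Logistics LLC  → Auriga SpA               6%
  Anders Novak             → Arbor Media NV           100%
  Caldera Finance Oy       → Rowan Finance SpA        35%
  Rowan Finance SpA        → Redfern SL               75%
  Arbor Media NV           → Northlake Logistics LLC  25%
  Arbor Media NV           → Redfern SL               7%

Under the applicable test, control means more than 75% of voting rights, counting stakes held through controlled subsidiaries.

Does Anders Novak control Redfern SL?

Anders holds 100% of Arbor, so Anders controls Arbor.
Anders holds 100% of Caldera, so Anders controls Caldera.
Anders and Arbor and Caldera together hold 15% + 25% + 40% = 80% of Northlake, so Anders controls Northlake.
Caldera and Anders and Arbor together hold 35% + 25% + 40% = 100% of Rowan, so Anders controls Rowan.
Rowan and Arbor and Northlake together hold 75% + 7% + 9% = 91% of Redfern, so Anders controls Redfern.

Yes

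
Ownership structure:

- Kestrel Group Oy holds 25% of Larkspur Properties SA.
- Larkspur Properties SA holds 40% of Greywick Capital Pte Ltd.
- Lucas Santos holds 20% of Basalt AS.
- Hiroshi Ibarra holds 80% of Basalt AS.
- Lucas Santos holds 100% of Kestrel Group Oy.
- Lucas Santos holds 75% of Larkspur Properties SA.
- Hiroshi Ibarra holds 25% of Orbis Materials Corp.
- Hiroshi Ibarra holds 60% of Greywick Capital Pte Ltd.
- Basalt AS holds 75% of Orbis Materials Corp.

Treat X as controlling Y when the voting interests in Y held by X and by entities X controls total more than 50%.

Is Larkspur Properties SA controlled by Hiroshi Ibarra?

No

Hiroshi holds 80% of Basalt, so Hiroshi controls Basalt.
Hiroshi and Basalt together hold 25% + 75% = 100% of Orbis, so Hiroshi controls Orbis.
Hiroshi holds 60% of Greywick, so Hiroshi controls Greywick.
Neither Hiroshi nor any entity Hiroshi controls holds any voting interest in Larkspur.
So Hiroshi does not control Larkspur.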